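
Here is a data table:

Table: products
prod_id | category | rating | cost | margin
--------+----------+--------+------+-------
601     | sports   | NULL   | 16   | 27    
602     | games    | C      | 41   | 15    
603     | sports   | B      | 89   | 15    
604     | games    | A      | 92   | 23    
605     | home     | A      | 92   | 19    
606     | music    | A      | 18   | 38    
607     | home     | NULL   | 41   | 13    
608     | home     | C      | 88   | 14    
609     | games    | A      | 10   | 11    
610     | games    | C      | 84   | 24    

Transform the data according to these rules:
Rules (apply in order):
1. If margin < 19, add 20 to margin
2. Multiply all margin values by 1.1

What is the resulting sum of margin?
328.9

Step 1: Apply Rule 1 - Add 20 to records with margin < 19
  - 5 records affected: 68 + (5 × 20) = 168
  - Unaffected records: 131
  - Sum after Rule 1: 299
Step 2: Apply Rule 2 - Multiply all by 1.1
  - 299 × 1.1 = 328.9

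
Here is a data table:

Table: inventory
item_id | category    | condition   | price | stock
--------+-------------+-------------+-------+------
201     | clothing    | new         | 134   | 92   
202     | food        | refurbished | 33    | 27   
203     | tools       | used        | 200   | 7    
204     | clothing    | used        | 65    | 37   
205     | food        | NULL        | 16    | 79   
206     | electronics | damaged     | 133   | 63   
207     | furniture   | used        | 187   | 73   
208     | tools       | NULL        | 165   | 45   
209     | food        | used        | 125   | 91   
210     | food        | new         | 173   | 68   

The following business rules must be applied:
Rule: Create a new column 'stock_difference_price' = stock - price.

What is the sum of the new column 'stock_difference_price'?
-649

Step 1: For each record, compute stock - price
Example calculations:
  92 - 134 = -42
  27 - 33 = -6
  7 - 200 = -193
  ...
Step 2: Sum all derived values
Step 3: Total = -649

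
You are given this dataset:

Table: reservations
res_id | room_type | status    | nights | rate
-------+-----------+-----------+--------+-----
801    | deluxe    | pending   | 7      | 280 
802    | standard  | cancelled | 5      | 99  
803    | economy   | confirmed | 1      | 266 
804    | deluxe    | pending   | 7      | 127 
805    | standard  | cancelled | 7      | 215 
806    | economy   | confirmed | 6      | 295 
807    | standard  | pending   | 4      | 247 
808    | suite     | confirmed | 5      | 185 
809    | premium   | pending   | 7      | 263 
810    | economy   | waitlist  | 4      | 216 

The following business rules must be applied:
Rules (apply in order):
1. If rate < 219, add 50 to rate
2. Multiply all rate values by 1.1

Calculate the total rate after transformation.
2687.3

Step 1: Apply Rule 1 - Add 50 to records with rate < 219
  - 5 records affected: 842 + (5 × 50) = 1092
  - Unaffected records: 1351
  - Sum after Rule 1: 2443
Step 2: Apply Rule 2 - Multiply all by 1.1
  - 2443 × 1.1 = 2687.3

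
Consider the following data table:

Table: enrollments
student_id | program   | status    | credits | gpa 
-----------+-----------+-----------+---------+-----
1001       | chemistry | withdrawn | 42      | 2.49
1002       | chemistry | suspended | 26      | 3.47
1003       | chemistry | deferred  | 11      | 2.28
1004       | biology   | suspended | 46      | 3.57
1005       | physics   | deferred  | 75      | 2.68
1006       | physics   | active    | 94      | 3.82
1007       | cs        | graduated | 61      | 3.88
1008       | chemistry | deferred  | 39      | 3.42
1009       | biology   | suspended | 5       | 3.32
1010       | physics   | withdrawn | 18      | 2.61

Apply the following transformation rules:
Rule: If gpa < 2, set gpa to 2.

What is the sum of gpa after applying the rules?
31.54

Step 1: 0 records have gpa < 2
Step 2: These records originally summed to 0
Step 3: After setting to minimum: 0 × 2 = 0
Step 4: Unaffected records sum: 31.54
Step 5: Final sum = 0 + 31.54 = 31.54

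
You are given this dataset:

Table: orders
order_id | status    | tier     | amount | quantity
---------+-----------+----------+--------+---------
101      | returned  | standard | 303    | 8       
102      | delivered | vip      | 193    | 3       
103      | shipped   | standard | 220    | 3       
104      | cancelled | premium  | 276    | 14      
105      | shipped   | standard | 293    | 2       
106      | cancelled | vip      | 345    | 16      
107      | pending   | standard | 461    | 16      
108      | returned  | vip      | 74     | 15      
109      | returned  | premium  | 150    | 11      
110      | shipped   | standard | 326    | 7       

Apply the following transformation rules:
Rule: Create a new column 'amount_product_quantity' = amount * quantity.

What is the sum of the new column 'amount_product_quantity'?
26051

Step 1: For each record, compute amount * quantity
Example calculations:
  303 * 8 = 2424
  193 * 3 = 579
  220 * 3 = 660
  ...
Step 2: Sum all derived values
Step 3: Total = 26051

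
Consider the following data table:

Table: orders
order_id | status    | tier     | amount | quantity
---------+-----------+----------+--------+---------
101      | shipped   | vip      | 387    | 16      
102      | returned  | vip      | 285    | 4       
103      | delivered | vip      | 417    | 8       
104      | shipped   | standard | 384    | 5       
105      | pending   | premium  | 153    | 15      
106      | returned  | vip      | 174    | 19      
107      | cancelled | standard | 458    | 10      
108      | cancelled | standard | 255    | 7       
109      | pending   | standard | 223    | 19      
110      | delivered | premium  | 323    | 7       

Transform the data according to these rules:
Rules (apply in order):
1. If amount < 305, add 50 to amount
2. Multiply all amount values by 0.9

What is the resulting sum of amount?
2978.1

Step 1: Apply Rule 1 - Add 50 to records with amount < 305
  - 5 records affected: 1090 + (5 × 50) = 1340
  - Unaffected records: 1969
  - Sum after Rule 1: 3309
Step 2: Apply Rule 2 - Multiply all by 0.9
  - 3309 × 0.9 = 2978.1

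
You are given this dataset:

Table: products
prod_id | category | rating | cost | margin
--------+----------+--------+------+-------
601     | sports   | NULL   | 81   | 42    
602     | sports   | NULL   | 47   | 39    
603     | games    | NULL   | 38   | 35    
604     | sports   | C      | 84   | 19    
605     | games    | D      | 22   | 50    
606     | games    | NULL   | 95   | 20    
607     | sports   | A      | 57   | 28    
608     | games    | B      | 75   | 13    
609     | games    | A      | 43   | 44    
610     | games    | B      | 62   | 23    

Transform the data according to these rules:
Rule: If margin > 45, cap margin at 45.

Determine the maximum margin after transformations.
45

Step 1: Original maximum margin = 50
Step 2: Apply cap at 45
Step 3: 1 records had margin > 45 and were capped
Step 4: Maximum after transformation = 45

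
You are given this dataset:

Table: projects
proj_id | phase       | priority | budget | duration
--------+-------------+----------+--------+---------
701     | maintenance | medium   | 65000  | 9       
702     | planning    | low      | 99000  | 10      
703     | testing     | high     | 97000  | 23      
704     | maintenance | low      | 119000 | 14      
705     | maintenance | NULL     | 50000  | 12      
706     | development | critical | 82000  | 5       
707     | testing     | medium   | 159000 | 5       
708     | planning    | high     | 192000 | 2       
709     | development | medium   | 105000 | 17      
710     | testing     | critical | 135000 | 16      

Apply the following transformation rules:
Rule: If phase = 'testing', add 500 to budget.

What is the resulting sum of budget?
1104500

Step 1: Count records where phase = 'testing': 3
Step 2: Total bonus added: 3 × 500 = 1500
Step 3: Original sum of budget: 1103000
Step 4: Final sum = 1103000 + 1500 = 1104500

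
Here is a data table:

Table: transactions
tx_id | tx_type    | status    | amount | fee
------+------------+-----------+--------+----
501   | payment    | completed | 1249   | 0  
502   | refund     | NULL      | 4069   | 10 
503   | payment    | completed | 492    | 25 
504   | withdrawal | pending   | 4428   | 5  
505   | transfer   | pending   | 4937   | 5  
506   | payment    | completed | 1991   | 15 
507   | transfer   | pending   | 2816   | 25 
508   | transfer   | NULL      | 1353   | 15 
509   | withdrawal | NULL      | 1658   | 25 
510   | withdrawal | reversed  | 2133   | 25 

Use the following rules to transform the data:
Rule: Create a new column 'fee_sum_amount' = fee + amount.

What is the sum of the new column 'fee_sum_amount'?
25276

Step 1: For each record, compute fee + amount
Example calculations:
  0 + 1249 = 1249
  10 + 4069 = 4079
  25 + 492 = 517
  ...
Step 2: Sum all derived values
Step 3: Total = 25276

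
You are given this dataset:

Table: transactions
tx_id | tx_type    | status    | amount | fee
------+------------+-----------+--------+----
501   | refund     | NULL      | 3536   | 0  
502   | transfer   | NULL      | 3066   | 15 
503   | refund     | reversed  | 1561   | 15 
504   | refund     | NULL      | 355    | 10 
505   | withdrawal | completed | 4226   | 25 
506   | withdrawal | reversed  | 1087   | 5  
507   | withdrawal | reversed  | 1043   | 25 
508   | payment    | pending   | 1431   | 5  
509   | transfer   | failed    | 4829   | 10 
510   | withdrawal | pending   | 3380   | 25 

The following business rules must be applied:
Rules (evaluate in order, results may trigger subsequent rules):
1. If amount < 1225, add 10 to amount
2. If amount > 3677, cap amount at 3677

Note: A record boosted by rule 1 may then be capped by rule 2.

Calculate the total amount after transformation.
22843

Step 1: Apply rule 1 to records with amount < 1225
  - 3 records get bonus of 10
  - Of these, 0 records then exceed 3677 and get capped
Step 2: Apply rule 2 to records with amount > 3677
  - 2 records (original) are capped
Step 3: Calculate final sum = 22843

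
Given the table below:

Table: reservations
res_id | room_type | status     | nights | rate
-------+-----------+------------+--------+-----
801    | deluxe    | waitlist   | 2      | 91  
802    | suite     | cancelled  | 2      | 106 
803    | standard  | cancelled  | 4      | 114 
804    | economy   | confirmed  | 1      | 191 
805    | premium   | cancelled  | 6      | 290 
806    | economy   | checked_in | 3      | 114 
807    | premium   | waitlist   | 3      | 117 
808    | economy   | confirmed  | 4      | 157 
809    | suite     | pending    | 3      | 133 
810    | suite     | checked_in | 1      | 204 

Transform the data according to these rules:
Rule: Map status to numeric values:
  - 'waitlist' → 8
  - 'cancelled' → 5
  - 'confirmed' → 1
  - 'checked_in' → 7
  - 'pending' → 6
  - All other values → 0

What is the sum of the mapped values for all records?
53

Step 1: Apply mapping to each record
Step 2: Count by status:
  'waitlist': 2 records × 8 = 16
  'cancelled': 3 records × 5 = 15
  'confirmed': 2 records × 1 = 2
  'checked_in': 2 records × 7 = 14
  'pending': 1 records × 6 = 6
Step 3: Sum all mapped values = 53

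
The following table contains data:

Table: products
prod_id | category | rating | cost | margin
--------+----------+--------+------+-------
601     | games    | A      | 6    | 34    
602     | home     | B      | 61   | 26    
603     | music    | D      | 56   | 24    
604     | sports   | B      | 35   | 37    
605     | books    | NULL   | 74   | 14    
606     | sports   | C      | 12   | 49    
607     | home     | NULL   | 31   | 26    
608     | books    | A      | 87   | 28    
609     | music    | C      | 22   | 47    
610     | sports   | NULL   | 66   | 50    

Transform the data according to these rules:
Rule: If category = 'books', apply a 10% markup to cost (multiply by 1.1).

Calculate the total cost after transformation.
466.1

Step 1: Records with category = 'books' have total cost = 161
Step 2: Apply multiplier: 161 × 1.1 = 177.1
Step 3: Other records total: 289
Step 4: Final sum = 177.1 + 289 = 466.1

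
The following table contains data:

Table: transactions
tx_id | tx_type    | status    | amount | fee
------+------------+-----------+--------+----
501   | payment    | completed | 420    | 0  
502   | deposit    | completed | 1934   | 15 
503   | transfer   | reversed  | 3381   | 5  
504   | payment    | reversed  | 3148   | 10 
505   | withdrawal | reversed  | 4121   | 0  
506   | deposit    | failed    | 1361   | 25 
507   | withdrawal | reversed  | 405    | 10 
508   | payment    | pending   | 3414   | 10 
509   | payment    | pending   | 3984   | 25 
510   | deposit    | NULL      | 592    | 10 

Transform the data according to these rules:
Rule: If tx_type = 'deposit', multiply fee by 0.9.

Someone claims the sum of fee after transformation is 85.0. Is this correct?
No, the correct result is 105.0.

Step 1: Calculate the correct sum after transformation
Step 2: Apply multiplier 0.9 to records where tx_type = 'deposit'
Step 3: Correct result = 105.0
Step 4: Claimed result = 85.0
Step 5: 105.0 ≠ 85.0
Conclusion: The claimed result is incorrect. The correct answer is 105.0.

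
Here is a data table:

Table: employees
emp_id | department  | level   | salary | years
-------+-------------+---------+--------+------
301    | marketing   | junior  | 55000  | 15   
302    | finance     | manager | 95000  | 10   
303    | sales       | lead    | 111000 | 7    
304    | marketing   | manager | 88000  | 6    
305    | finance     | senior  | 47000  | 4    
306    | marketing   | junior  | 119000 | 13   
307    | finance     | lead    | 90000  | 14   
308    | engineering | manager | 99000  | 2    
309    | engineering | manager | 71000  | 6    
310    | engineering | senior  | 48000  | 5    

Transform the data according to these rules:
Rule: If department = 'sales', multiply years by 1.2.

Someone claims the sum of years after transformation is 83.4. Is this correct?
Yes, the result is correct.

Step 1: Calculate the correct sum after transformation
Step 2: Apply multiplier 1.2 to records where department = 'sales'
Step 3: Correct result = 83.4
Step 4: Claimed result = 83.4
Step 5: 83.4 = 83.4 ✓
Conclusion: The claimed result is correct.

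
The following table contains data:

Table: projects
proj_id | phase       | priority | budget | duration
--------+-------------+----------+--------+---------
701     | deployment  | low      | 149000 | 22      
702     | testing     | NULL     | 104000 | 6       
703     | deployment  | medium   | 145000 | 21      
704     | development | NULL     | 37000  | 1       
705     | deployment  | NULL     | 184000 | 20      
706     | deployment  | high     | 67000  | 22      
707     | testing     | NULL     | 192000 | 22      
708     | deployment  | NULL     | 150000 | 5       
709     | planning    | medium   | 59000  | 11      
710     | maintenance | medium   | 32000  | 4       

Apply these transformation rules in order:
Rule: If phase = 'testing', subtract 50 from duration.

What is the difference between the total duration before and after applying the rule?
100

Step 1: Original sum of duration = 134
Step 2: 2 records have phase = 'testing'
Step 3: Each affected record changes by -50
Step 4: Total change = 2 × -50 = -100
Step 5: New sum = 134 + -100 = 34
Step 6: Difference = |34 - 134| = 100
        (Sum decreased by 100)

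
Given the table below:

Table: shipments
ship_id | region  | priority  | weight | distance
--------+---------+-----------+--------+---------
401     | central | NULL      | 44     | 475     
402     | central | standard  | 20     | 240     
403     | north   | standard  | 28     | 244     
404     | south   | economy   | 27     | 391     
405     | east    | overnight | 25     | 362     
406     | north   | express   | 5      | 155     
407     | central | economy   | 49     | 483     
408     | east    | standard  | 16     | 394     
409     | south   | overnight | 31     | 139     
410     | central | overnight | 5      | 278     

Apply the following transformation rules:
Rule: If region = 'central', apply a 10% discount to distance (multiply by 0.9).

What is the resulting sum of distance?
3013.4

Step 1: Records with region = 'central' have total distance = 1476
Step 2: Apply multiplier: 1476 × 0.9 = 1328.4
Step 3: Other records total: 1685
Step 4: Final sum = 1328.4 + 1685 = 3013.4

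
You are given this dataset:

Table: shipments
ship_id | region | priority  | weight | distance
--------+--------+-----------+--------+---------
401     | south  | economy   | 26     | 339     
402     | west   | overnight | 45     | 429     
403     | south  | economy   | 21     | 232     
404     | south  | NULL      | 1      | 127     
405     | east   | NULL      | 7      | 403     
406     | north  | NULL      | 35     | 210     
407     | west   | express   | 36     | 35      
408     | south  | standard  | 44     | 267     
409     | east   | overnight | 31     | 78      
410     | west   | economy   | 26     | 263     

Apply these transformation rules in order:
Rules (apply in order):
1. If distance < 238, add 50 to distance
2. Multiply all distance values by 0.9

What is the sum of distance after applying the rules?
2369.7

Step 1: Apply Rule 1 - Add 50 to records with distance < 238
  - 5 records affected: 682 + (5 × 50) = 932
  - Unaffected records: 1701
  - Sum after Rule 1: 2633
Step 2: Apply Rule 2 - Multiply all by 0.9
  - 2633 × 0.9 = 2369.7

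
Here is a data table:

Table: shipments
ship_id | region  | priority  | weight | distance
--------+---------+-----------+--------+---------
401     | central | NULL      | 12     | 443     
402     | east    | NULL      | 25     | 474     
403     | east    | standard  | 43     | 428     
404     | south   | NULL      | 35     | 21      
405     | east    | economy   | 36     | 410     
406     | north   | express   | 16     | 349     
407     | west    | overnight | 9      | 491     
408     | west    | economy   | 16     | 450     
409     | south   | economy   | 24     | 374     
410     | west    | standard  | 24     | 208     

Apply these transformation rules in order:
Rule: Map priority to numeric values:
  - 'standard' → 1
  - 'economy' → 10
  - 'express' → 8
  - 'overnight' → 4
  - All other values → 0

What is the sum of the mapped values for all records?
44

Step 1: Apply mapping to each record
Step 2: Count by status:
  'standard': 2 records × 1 = 2
  'economy': 3 records × 10 = 30
  'express': 1 records × 8 = 8
  'overnight': 1 records × 4 = 4
Step 3: Sum all mapped values = 44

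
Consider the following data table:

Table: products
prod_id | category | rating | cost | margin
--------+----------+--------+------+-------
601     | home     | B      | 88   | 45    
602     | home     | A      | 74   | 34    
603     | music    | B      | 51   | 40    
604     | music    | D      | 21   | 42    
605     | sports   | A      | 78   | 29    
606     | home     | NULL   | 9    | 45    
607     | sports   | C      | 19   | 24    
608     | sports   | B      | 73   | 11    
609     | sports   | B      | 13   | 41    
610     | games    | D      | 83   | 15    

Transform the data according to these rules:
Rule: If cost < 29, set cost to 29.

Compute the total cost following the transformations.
563

Step 1: 4 records have cost < 29
Step 2: These records originally summed to 62
Step 3: After setting to minimum: 4 × 29 = 116
Step 4: Unaffected records sum: 447
Step 5: Final sum = 116 + 447 = 563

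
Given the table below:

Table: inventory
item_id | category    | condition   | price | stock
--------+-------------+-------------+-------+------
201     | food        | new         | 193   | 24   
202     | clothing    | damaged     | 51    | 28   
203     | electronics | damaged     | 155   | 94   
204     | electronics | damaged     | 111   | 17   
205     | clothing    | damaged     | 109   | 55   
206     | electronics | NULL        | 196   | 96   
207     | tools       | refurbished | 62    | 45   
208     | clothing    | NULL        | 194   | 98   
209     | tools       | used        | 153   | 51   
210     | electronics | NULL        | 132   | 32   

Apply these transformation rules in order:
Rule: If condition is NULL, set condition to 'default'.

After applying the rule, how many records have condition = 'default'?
3

Step 1: Count records where condition IS NULL
Step 2: Found 3 records with NULL condition
Step 3: These records will have condition set to 'default'
Step 4: Records already having condition = 'default': 0
Step 5: Answer: 3 + 0 = 3 records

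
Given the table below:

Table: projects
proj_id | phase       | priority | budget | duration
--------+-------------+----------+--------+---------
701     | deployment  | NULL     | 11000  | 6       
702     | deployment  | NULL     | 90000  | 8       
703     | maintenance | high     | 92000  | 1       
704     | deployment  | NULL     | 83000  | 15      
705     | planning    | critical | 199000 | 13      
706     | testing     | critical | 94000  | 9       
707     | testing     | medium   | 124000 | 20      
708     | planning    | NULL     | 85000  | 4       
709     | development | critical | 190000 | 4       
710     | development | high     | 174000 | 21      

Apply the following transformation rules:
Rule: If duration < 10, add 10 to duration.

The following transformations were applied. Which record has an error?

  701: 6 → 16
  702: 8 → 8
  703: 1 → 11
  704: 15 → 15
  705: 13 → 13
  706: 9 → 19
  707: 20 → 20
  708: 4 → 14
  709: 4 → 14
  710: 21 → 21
Record 702 has an error. The correct transformed value should be 18, not 8.

Step 1: Check each record against the rule
Step 2: Record 702 has duration = 8
Step 3: Since 8 < 10, the bonus should have been applied
Step 4: Correct value = 18, but claimed value = 8
Conclusion: Record 702 has the error.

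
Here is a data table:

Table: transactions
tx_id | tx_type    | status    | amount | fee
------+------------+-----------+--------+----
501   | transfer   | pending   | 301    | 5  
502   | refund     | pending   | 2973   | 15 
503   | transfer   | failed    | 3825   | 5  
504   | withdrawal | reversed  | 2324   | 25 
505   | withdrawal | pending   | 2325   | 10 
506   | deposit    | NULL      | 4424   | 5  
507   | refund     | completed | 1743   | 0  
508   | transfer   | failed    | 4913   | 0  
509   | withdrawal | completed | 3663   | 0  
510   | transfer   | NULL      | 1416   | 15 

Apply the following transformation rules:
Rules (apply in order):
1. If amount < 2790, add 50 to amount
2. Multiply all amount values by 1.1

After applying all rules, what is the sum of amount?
30972.7

Step 1: Apply Rule 1 - Add 50 to records with amount < 2790
  - 5 records affected: 8109 + (5 × 50) = 8359
  - Unaffected records: 19798
  - Sum after Rule 1: 28157
Step 2: Apply Rule 2 - Multiply all by 1.1
  - 28157 × 1.1 = 30972.7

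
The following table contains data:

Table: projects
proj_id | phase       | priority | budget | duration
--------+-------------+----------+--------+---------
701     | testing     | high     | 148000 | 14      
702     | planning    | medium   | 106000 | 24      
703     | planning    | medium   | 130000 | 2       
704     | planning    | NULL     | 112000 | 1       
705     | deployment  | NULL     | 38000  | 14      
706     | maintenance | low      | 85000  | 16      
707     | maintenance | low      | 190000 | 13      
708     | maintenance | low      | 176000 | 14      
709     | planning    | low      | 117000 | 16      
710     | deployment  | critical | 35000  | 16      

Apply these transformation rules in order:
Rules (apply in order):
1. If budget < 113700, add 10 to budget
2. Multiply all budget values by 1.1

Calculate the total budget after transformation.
1250755.0

Step 1: Apply Rule 1 - Add 10 to records with budget < 113700
  - 5 records affected: 376000 + (5 × 10) = 376050
  - Unaffected records: 761000
  - Sum after Rule 1: 1137050
Step 2: Apply Rule 2 - Multiply all by 1.1
  - 1137050 × 1.1 = 1250755.0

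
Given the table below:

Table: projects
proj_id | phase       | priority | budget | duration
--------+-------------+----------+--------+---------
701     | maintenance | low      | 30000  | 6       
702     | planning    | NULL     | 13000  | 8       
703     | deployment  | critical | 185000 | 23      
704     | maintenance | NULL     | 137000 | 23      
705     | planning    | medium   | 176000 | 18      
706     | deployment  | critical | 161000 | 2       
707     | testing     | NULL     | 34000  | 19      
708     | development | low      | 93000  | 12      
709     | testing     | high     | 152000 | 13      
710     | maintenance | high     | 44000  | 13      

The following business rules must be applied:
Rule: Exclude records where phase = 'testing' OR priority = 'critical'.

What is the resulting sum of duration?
80

Step 1: Find records where phase = 'testing' OR priority = 'critical'
Step 2: 4 records match, summing to 57
Step 3: Original sum: 137
Step 4: Remaining sum = 137 - 57 = 80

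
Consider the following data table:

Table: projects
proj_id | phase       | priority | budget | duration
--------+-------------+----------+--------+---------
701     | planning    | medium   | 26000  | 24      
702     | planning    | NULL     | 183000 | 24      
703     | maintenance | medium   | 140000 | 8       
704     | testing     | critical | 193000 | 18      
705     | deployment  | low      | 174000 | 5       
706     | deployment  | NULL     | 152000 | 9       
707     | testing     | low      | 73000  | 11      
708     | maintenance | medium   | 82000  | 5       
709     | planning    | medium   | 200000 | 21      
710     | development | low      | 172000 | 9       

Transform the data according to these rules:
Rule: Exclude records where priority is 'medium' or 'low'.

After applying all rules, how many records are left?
3

Step 1: Count records to exclude
  - 4 (medium) + 3 (low) = 7 records
Step 2: Total records: 10
Step 3: Remaining = 10 - 7 = 3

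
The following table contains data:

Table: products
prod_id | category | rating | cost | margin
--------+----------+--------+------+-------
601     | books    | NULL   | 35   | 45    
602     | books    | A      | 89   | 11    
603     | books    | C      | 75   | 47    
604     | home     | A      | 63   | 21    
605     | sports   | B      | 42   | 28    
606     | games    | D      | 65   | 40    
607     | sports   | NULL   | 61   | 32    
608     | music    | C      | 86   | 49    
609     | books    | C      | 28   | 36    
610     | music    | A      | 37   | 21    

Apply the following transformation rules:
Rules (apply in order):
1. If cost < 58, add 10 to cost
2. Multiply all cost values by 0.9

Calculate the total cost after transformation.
558.9

Step 1: Apply Rule 1 - Add 10 to records with cost < 58
  - 4 records affected: 142 + (4 × 10) = 182
  - Unaffected records: 439
  - Sum after Rule 1: 621
Step 2: Apply Rule 2 - Multiply all by 0.9
  - 621 × 0.9 = 558.9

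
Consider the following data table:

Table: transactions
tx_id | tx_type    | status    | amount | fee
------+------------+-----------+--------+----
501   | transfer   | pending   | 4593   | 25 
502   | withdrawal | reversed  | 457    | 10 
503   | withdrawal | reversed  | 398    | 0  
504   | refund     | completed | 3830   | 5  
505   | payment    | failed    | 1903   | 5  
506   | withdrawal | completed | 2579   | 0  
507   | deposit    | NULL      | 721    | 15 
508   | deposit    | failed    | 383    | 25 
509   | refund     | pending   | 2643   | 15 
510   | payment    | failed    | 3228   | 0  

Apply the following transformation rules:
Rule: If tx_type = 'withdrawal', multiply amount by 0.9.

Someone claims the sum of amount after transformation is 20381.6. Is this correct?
No, the correct result is 20391.6.

Step 1: Calculate the correct sum after transformation
Step 2: Apply multiplier 0.9 to records where tx_type = 'withdrawal'
Step 3: Correct result = 20391.6
Step 4: Claimed result = 20381.6
Step 5: 20391.6 ≠ 20381.6
Conclusion: The claimed result is incorrect. The correct answer is 20391.6.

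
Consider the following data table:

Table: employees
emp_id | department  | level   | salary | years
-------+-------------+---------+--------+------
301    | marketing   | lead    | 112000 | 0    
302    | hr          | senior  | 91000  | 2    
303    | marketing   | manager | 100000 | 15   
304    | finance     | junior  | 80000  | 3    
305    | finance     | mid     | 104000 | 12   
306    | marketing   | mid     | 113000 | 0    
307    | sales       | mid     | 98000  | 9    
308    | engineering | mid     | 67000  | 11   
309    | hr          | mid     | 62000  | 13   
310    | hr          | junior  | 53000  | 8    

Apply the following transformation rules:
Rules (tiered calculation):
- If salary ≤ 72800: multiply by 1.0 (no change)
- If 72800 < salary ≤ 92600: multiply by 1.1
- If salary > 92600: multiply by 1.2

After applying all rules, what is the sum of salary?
1002500.0

Step 1: Tier 1 (salary ≤ 72800): 3 records, sum = 182000 × 1.0 = 182000.0
Step 2: Tier 2 (72800 < salary ≤ 92600): 2 records, sum = 171000 × 1.1 = 188100.0
Step 3: Tier 3 (salary > 92600): 5 records, sum = 527000 × 1.2 = 632400.0
Step 4: Final sum = 182000.0 + 188100.0 + 632400.0 = 1002500.0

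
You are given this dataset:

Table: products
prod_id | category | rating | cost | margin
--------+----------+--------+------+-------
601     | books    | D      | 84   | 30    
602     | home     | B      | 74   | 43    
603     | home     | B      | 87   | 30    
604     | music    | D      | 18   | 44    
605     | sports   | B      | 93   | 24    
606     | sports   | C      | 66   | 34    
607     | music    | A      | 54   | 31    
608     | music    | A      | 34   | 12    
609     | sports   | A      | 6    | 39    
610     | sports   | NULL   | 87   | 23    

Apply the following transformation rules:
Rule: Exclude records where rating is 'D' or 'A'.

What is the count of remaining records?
5

Step 1: Count records to exclude
  - 2 (D) + 3 (A) = 5 records
Step 2: Total records: 10
Step 3: Remaining = 10 - 5 = 5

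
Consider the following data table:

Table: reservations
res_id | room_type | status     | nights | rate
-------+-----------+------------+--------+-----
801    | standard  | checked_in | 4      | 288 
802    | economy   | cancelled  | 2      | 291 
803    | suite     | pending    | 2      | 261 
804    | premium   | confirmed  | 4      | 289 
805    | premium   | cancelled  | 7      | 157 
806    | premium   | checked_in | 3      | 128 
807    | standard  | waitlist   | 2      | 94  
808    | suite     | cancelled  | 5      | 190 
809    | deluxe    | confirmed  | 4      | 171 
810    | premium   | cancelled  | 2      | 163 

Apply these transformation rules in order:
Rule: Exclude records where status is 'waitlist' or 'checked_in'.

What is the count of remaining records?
7

Step 1: Count records to exclude
  - 1 (waitlist) + 2 (checked_in) = 3 records
Step 2: Total records: 10
Step 3: Remaining = 10 - 3 = 7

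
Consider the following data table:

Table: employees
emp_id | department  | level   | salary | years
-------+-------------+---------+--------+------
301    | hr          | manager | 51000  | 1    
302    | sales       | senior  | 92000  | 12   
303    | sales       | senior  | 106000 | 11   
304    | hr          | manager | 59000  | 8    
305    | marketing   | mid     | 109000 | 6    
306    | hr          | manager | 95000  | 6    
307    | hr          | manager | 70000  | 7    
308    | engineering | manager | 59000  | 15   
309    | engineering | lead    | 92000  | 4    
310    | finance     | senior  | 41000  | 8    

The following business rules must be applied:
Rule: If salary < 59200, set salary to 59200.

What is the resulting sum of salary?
800800

Step 1: 4 records have salary < 59200
Step 2: These records originally summed to 210000
Step 3: After setting to minimum: 4 × 59200 = 236800
Step 4: Unaffected records sum: 564000
Step 5: Final sum = 236800 + 564000 = 800800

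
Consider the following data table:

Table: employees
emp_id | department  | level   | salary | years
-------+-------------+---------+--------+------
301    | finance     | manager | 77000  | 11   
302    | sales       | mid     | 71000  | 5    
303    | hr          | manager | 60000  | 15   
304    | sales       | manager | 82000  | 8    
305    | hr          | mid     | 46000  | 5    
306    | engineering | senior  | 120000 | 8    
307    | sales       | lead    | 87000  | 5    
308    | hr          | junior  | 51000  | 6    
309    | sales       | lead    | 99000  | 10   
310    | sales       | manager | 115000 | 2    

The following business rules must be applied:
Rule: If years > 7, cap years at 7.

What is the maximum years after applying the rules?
7

Step 1: Original maximum years = 15
Step 2: Apply cap at 7
Step 3: 5 records had years > 7 and were capped
Step 4: Maximum after transformation = 7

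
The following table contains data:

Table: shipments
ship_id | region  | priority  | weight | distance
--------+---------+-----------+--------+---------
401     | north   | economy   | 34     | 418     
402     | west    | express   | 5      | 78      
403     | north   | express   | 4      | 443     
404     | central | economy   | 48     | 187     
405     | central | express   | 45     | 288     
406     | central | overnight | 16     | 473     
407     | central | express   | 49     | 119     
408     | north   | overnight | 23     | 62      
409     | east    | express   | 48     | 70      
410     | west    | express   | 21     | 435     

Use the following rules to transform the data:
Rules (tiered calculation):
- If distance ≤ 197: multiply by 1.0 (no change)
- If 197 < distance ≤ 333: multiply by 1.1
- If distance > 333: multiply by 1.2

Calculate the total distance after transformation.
2955.6

Step 1: Tier 1 (distance ≤ 197): 5 records, sum = 516 × 1.0 = 516.0
Step 2: Tier 2 (197 < distance ≤ 333): 1 records, sum = 288 × 1.1 = 316.8
Step 3: Tier 3 (distance > 333): 4 records, sum = 1769 × 1.2 = 2122.8
Step 4: Final sum = 516.0 + 316.8 + 2122.8 = 2955.6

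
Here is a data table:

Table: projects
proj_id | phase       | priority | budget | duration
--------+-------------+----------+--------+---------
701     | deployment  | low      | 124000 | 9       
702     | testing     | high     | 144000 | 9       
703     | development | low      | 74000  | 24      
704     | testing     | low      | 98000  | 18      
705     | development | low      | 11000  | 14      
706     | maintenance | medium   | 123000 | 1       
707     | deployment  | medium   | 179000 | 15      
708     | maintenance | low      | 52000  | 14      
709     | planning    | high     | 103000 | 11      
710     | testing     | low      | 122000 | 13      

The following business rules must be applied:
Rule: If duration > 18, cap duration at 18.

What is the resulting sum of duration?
122

Step 1: 1 records have duration > 18
Step 2: These records originally summed to 24
Step 3: After capping: 1 × 18 = 18
Step 4: Unaffected records sum: 104
Step 5: Final sum = 18 + 104 = 122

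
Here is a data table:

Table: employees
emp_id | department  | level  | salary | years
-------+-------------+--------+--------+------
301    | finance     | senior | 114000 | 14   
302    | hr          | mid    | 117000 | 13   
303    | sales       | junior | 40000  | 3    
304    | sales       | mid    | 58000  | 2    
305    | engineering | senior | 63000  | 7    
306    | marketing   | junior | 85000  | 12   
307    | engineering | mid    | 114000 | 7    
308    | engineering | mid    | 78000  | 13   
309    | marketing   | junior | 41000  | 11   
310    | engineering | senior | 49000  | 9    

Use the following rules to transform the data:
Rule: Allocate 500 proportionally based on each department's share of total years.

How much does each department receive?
engineering: 197.8, finance: 76.92, hr: 71.43, marketing: 126.37, sales: 27.47

Step 1: Calculate total years = 91
Step 2: Calculate each department's proportion:
  engineering: 36/91 = 39.56% → 197.8
  finance: 14/91 = 15.38% → 76.92
  hr: 13/91 = 14.29% → 71.43
  marketing: 23/91 = 25.27% → 126.37
  sales: 5/91 = 5.49% → 27.47
Step 3: Verify: sum of allocations ≈ 500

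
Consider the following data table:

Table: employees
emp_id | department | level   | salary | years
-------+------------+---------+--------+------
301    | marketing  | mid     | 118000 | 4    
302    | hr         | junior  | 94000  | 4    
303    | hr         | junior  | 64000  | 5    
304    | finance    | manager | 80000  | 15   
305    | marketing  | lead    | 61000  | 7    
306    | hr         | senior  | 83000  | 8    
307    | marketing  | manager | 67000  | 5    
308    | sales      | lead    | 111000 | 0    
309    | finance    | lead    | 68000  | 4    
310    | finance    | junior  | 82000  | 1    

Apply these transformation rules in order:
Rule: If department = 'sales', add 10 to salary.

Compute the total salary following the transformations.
828010

Step 1: Count records where department = 'sales': 1
Step 2: Total bonus added: 1 × 10 = 10
Step 3: Original sum of salary: 828000
Step 4: Final sum = 828000 + 10 = 828010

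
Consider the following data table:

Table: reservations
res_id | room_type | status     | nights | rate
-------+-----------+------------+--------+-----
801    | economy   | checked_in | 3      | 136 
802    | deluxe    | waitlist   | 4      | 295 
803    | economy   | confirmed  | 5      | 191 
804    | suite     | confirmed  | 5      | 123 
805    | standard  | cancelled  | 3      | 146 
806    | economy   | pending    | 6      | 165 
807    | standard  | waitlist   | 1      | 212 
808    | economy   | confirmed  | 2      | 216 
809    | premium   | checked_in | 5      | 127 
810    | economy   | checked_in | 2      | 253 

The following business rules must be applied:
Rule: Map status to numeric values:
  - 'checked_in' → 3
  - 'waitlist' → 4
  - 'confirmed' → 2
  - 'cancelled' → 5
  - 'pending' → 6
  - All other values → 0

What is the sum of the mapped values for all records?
34

Step 1: Apply mapping to each record
Step 2: Count by status:
  'checked_in': 3 records × 3 = 9
  'waitlist': 2 records × 4 = 8
  'confirmed': 3 records × 2 = 6
  'cancelled': 1 records × 5 = 5
  'pending': 1 records × 6 = 6
Step 3: Sum all mapped values = 34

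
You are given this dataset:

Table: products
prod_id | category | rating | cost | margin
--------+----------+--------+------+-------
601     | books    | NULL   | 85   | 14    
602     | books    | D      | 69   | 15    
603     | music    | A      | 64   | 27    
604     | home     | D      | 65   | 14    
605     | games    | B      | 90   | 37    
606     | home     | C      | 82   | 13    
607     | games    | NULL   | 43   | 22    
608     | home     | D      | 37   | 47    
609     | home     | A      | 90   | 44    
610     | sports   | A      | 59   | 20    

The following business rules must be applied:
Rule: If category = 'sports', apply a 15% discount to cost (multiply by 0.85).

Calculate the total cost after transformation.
675.15

Step 1: Records with category = 'sports' have total cost = 59
Step 2: Apply multiplier: 59 × 0.85 = 50.15
Step 3: Other records total: 625
Step 4: Final sum = 50.15 + 625 = 675.15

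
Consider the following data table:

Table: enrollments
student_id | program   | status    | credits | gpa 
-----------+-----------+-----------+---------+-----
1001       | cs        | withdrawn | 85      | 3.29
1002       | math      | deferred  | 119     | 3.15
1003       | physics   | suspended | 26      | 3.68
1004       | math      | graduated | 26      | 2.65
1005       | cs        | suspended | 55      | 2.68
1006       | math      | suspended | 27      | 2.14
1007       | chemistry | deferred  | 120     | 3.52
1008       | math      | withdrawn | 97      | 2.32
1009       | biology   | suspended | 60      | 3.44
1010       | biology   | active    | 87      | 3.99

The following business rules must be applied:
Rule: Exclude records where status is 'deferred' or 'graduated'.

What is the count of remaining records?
7

Step 1: Count records to exclude
  - 2 (deferred) + 1 (graduated) = 3 records
Step 2: Total records: 10
Step 3: Remaining = 10 - 3 = 7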